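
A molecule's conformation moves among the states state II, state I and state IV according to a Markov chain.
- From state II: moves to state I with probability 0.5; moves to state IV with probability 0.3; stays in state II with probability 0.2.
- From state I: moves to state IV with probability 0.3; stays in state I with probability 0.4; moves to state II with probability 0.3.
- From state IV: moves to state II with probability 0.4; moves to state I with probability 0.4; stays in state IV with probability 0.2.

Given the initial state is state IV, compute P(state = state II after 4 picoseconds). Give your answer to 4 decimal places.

0.2972

Propagate the distribution vector 4 picoseconds from state IV.
After 0 picoseconds: (0.0000, 0.0000, 1.0000)
After 1 picosecond: (0.4000, 0.4000, 0.2000)
After 2 picoseconds: (0.2800, 0.4400, 0.2800)
After 3 picoseconds: (0.3000, 0.4280, 0.2720)
After 4 picoseconds: (0.2972, 0.4300, 0.2728)
P(in state II after 4 picoseconds) = 0.2972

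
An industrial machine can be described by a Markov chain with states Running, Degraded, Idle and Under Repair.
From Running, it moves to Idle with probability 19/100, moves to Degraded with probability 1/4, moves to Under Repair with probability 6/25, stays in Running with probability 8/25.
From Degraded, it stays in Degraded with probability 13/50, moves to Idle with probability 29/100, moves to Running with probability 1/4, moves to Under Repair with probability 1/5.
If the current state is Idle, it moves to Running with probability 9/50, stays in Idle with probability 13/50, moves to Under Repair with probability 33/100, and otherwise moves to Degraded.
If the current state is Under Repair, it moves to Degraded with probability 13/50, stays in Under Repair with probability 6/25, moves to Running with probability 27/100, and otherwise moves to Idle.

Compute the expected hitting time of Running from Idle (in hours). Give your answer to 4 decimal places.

4.5085

Let t(s) be the expected number of hours to first reach Running from state s, with t(Running) = 0. Conditioning on the first hour:
t(Degraded) = 1 + 0.26·t(Degraded) + 0.29·t(Idle) + 0.2·t(Under Repair)
t(Idle) = 1 + 0.23·t(Degraded) + 0.26·t(Idle) + 0.33·t(Under Repair)
t(Under Repair) = 1 + 0.26·t(Degraded) + 0.23·t(Idle) + 0.24·t(Under Repair)
Solving: t(Degraded) = 4.2341, t(Idle) = 4.5085, t(Under Repair) = 4.1287.
Expected hours from Idle to Running: 4.5085.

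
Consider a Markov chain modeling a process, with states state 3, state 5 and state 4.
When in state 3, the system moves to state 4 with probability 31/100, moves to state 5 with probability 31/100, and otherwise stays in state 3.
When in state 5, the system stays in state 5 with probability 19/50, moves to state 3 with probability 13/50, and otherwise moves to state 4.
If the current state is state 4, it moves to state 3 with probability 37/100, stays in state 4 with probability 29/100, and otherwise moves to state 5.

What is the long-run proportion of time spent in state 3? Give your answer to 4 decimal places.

Let the stationary distribution be π with π = πP and π_1 + π_2 + π_3 = 1.
π_1 = 0.38·π_1 + 0.26·π_2 + 0.37·π_3
π_2 = 0.31·π_1 + 0.38·π_2 + 0.34·π_3
Solving with the normalization constraint gives π = (0.3356, 0.3437, 0.3208).
So the stationary probability of state 3 is 0.3356.

0.3356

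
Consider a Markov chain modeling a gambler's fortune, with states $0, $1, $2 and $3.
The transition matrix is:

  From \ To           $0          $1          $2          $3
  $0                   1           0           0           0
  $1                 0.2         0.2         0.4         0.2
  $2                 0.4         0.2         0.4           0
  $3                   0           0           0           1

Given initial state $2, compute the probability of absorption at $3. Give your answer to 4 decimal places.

Let h(s) be the probability of absorption at $3 starting from transient state s. Then h($3) = 1 and h($0) = 0. By first-step analysis:
h($1) = 0.2·0 + 0.2·h($1) + 0.4·h($2) + 0.2·1
h($2) = 0.4·0 + 0.2·h($1) + 0.4·h($2)
Solving: h($1) = 0.3000, h($2) = 0.1000.
Starting from $2, the probability is 0.1000.

0.1000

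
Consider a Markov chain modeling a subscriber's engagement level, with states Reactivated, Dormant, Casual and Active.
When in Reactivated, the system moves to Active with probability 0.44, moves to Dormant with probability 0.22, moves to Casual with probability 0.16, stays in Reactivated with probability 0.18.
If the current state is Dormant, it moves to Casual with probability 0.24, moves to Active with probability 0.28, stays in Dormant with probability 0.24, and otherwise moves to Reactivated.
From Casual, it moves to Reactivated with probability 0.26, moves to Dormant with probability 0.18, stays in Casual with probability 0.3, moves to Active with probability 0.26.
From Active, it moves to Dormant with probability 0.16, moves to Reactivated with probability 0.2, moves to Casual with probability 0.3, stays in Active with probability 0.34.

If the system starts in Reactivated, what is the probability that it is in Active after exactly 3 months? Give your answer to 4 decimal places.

Propagate the distribution vector 3 months from Reactivated.
After 0 months: (1.0000, 0.0000, 0.0000, 0.0000)
After 1 month: (0.1800, 0.2200, 0.1600, 0.4400)
After 2 months: (0.2148, 0.1916, 0.2616, 0.3320)
After 3 months: (0.2191, 0.1934, 0.2584, 0.3291)
P(in Active after 3 months) = 0.3291

0.3291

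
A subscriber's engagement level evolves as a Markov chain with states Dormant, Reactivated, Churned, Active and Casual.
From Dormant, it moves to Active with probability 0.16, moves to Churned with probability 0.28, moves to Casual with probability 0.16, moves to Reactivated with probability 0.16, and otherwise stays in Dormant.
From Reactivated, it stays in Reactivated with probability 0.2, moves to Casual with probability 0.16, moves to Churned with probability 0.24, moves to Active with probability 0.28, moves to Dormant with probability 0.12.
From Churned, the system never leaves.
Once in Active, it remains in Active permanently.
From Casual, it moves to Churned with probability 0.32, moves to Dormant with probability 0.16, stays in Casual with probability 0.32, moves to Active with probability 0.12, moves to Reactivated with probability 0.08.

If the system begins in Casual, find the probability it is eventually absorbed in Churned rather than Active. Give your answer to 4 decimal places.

0.6794

Let h(s) be the probability of absorption at Churned starting from transient state s. Then h(Churned) = 1 and h(Active) = 0. By first-step analysis:
h(Dormant) = 0.24·h(Dormant) + 0.16·h(Reactivated) + 0.28·1 + 0.16·0 + 0.16·h(Casual)
h(Reactivated) = 0.12·h(Dormant) + 0.2·h(Reactivated) + 0.24·1 + 0.28·0 + 0.16·h(Casual)
h(Casual) = 0.16·h(Dormant) + 0.08·h(Reactivated) + 0.32·1 + 0.12·0 + 0.32·h(Casual)
Solving: h(Dormant) = 0.6229, h(Reactivated) = 0.5293, h(Casual) = 0.6794.
Starting from Casual, the probability is 0.6794.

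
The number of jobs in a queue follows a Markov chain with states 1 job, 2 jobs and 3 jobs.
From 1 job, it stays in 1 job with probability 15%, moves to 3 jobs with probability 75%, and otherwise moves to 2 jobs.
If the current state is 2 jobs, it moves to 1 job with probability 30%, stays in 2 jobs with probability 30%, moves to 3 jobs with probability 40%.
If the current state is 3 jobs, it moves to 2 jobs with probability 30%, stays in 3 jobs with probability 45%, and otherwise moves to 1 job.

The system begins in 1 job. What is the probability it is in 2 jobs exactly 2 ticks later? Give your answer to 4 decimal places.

Sum over the intermediate state after 1 tick:
P = P(1 job→1 job)·P(1 job→2 jobs) + P(1 job→2 jobs)·P(2 jobs→2 jobs) + P(1 job→3 jobs)·P(3 jobs→2 jobs)
  = 0.15×0.1 + 0.1×0.3 + 0.75×0.3
  = 0.0150 + 0.0300 + 0.2250 = 0.2700

0.2700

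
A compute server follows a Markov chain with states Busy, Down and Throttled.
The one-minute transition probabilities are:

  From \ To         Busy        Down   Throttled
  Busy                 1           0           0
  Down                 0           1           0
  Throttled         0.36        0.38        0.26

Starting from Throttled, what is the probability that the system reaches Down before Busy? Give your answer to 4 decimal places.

0.5135

Let h(s) be the probability of absorption at Down starting from transient state s. Then h(Down) = 1 and h(Busy) = 0. By first-step analysis:
h(Throttled) = 0.36·0 + 0.38·1 + 0.26·h(Throttled)
Solving: h(Throttled) = 0.5135.
Starting from Throttled, the probability is 0.5135.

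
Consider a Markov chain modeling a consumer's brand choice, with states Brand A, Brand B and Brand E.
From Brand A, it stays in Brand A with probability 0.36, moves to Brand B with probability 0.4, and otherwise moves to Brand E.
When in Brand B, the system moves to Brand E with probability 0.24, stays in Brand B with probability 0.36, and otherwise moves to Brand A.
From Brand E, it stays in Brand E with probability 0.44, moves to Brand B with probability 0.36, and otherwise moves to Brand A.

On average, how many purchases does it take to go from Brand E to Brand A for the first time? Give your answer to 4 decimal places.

3.6765

Let t(s) be the expected number of purchases to first reach Brand A from state s, with t(Brand A) = 0. Conditioning on the first purchase:
t(Brand B) = 1 + 0.36·t(Brand B) + 0.24·t(Brand E)
t(Brand E) = 1 + 0.36·t(Brand B) + 0.44·t(Brand E)
Solving: t(Brand B) = 2.9412, t(Brand E) = 3.6765.
Expected purchases from Brand E to Brand A: 3.6765.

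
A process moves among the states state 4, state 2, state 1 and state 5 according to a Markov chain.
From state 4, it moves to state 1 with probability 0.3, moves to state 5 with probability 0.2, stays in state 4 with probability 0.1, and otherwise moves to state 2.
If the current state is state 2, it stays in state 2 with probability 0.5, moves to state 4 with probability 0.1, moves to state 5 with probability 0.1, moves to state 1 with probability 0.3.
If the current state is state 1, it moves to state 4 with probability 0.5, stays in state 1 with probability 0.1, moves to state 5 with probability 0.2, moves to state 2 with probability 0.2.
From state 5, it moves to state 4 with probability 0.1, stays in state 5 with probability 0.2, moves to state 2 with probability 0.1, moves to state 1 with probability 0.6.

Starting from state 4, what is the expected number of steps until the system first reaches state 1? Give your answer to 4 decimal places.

Let t(s) be the expected number of steps to first reach state 1 from state s, with t(state 1) = 0. Conditioning on the first step:
t(state 4) = 1 + 0.1·t(state 4) + 0.4·t(state 2) + 0.2·t(state 5)
t(state 2) = 1 + 0.1·t(state 4) + 0.5·t(state 2) + 0.1·t(state 5)
t(state 5) = 1 + 0.1·t(state 4) + 0.1·t(state 2) + 0.2·t(state 5)
Solving: t(state 4) = 2.8713, t(state 2) = 2.9703, t(state 5) = 1.9802.
Expected steps from state 4 to state 1: 2.8713.

2.8713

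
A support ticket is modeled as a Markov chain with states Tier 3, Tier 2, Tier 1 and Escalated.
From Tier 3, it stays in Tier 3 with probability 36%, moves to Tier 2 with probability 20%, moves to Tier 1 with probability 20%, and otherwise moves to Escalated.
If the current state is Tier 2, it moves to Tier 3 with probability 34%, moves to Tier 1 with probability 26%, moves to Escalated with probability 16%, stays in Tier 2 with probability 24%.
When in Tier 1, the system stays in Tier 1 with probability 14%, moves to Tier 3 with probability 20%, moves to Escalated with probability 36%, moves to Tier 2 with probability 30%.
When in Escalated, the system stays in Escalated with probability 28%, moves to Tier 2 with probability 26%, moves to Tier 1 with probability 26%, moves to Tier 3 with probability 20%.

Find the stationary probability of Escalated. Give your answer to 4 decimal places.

Let the stationary distribution be π with π = πP and π_1 + π_2 + π_3 + π_4 = 1.
π_1 = 0.36·π_1 + 0.34·π_2 + 0.2·π_3 + 0.2·π_4
π_2 = 0.2·π_1 + 0.24·π_2 + 0.3·π_3 + 0.26·π_4
π_3 = 0.2·π_1 + 0.26·π_2 + 0.14·π_3 + 0.26·π_4
Solving with the normalization constraint gives π = (0.2793, 0.2470, 0.2172, 0.2566).
So the stationary probability of Escalated is 0.2566.

0.2566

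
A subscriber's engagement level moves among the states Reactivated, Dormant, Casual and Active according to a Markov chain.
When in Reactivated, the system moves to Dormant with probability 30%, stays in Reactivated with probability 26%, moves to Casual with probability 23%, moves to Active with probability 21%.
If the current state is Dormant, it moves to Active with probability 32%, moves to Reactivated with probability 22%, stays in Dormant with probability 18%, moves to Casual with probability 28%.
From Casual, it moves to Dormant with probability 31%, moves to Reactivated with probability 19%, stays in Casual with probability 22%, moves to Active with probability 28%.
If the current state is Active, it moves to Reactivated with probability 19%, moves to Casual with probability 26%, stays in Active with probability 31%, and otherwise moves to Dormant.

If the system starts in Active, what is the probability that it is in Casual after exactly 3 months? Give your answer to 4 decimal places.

0.2488

Propagate the distribution vector 3 months from Active.
After 0 months: (0.0000, 0.0000, 0.0000, 1.0000)
After 1 month: (0.1900, 0.2400, 0.2600, 0.3100)
After 2 months: (0.2105, 0.2552, 0.2487, 0.2856)
After 3 months: (0.2124, 0.2547, 0.2488, 0.2840)
P(in Casual after 3 months) = 0.2488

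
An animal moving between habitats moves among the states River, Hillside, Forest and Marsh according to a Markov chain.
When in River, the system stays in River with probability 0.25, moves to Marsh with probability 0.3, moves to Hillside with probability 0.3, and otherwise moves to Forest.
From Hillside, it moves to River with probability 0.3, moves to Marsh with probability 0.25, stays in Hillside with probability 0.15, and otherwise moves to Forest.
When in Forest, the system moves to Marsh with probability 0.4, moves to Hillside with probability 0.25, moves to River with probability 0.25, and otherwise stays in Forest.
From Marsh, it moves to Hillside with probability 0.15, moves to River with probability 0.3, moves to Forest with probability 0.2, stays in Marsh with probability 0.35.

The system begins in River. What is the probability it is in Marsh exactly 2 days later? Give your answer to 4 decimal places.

0.3150

Propagate the distribution vector 2 days from River.
After 0 days: (1.0000, 0.0000, 0.0000, 0.0000)
After 1 day: (0.2500, 0.3000, 0.1500, 0.3000)
After 2 days: (0.2800, 0.2025, 0.2025, 0.3150)
P(in Marsh after 2 days) = 0.3150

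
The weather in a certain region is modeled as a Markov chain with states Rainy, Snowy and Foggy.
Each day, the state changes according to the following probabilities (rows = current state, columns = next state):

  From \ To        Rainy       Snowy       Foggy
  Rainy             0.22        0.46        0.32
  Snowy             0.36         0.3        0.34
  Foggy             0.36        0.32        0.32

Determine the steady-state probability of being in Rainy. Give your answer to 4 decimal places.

Let the stationary distribution be π with π = πP and π_1 + π_2 + π_3 = 1.
π_1 = 0.22·π_1 + 0.36·π_2 + 0.36·π_3
π_2 = 0.46·π_1 + 0.3·π_2 + 0.32·π_3
Solving with the normalization constraint gives π = (0.3158, 0.3571, 0.3271).
So the stationary probability of Rainy is 0.3158.

0.3158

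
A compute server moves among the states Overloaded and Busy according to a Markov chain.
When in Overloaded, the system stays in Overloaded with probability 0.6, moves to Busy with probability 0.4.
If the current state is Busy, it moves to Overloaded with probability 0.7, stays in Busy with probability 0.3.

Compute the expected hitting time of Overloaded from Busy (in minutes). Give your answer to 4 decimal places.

Let t(s) be the expected number of minutes to first reach Overloaded from state s, with t(Overloaded) = 0. Conditioning on the first minute:
t(Busy) = 1 + 0.3·t(Busy)
Solving: t(Busy) = 1.4286.
Expected minutes from Busy to Overloaded: 1.4286.

1.4286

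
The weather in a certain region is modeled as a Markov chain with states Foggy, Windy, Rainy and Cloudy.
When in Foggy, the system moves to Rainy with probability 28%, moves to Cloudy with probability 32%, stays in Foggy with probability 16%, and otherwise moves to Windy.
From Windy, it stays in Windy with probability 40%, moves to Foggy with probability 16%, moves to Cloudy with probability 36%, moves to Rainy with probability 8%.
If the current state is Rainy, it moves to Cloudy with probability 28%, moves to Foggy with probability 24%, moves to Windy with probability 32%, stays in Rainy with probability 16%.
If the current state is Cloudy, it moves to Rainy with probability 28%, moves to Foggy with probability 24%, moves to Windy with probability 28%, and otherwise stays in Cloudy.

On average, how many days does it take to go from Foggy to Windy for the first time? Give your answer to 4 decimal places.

3.6891

Let t(s) be the expected number of days to first reach Windy from state s, with t(Windy) = 0. Conditioning on the first day:
t(Foggy) = 1 + 0.16·t(Foggy) + 0.28·t(Rainy) + 0.32·t(Cloudy)
t(Rainy) = 1 + 0.24·t(Foggy) + 0.16·t(Rainy) + 0.28·t(Cloudy)
t(Cloudy) = 1 + 0.24·t(Foggy) + 0.28·t(Rainy) + 0.2·t(Cloudy)
Solving: t(Foggy) = 3.6891, t(Rainy) = 3.4303, t(Cloudy) = 3.5573.
Expected days from Foggy to Windy: 3.6891.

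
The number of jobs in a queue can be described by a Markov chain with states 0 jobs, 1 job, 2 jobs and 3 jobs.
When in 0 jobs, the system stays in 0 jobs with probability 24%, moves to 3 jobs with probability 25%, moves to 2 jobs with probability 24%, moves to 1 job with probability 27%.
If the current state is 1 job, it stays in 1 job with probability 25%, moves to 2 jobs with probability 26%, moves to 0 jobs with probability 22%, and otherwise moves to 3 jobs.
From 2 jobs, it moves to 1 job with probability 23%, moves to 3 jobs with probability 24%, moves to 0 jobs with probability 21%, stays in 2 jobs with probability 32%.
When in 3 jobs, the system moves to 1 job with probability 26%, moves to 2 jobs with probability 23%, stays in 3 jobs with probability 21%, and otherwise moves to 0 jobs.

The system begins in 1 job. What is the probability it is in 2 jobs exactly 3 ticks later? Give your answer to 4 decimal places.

0.2637

Propagate the distribution vector 3 ticks from 1 job.
After 0 ticks: (0.0000, 1.0000, 0.0000, 0.0000)
After 1 tick: (0.2200, 0.2500, 0.2600, 0.2700)
After 2 ticks: (0.2434, 0.2519, 0.2631, 0.2416)
After 3 ticks: (0.2416, 0.2520, 0.2637, 0.2427)
P(in 2 jobs after 3 ticks) = 0.2637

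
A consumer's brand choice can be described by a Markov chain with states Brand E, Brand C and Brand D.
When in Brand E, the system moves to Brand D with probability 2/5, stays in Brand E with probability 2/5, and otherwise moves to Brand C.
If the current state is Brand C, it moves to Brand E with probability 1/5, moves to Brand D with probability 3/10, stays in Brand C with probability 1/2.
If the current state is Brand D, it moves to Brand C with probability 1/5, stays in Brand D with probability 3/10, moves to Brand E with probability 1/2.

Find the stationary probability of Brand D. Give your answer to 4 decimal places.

0.3377

Let the stationary distribution be π with π = πP and π_1 + π_2 + π_3 = 1.
π_1 = 0.4·π_1 + 0.2·π_2 + 0.5·π_3
π_2 = 0.2·π_1 + 0.5·π_2 + 0.2·π_3
Solving with the normalization constraint gives π = (0.3766, 0.2857, 0.3377).
So the stationary probability of Brand D is 0.3377.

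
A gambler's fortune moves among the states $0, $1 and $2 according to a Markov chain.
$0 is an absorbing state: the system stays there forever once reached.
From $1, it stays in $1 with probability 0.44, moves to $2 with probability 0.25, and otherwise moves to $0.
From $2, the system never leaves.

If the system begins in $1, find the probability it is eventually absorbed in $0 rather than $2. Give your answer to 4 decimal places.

0.5536

Let h(s) be the probability of absorption at $0 starting from transient state s. Then h($0) = 1 and h($2) = 0. By first-step analysis:
h($1) = 0.31·1 + 0.44·h($1) + 0.25·0
Solving: h($1) = 0.5536.
Starting from $1, the probability is 0.5536.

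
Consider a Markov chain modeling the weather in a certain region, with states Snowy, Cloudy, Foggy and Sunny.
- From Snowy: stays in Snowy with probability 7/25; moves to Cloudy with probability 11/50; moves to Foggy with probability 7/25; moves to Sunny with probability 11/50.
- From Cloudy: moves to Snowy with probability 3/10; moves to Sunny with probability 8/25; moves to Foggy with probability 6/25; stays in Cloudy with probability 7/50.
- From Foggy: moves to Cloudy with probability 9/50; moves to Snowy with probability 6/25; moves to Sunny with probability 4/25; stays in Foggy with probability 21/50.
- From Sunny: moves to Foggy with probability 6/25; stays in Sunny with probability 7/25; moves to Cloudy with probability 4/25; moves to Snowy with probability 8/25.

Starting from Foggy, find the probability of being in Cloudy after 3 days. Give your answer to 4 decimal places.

0.1793

Propagate the distribution vector 3 days from Foggy.
After 0 days: (0.0000, 0.0000, 1.0000, 0.0000)
After 1 day: (0.2400, 0.1800, 0.4200, 0.1600)
After 2 days: (0.2732, 0.1792, 0.3252, 0.2224)
After 3 days: (0.2795, 0.1793, 0.3095, 0.2318)
P(in Cloudy after 3 days) = 0.1793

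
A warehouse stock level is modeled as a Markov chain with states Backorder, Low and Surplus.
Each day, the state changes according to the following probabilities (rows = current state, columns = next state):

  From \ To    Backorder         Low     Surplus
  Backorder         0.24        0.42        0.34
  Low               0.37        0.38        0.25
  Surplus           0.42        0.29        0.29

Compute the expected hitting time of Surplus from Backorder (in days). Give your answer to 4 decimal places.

3.2932

Let t(s) be the expected number of days to first reach Surplus from state s, with t(Surplus) = 0. Conditioning on the first day:
t(Backorder) = 1 + 0.24·t(Backorder) + 0.42·t(Low)
t(Low) = 1 + 0.37·t(Backorder) + 0.38·t(Low)
Solving: t(Backorder) = 3.2932, t(Low) = 3.5782.
Expected days from Backorder to Surplus: 3.2932.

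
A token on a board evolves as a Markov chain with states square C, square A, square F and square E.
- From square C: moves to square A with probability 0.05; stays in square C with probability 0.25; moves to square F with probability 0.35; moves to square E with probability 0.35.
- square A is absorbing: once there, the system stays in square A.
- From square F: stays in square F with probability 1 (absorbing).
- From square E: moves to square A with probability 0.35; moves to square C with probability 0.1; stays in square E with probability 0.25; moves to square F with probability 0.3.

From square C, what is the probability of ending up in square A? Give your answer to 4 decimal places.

Let h(s) be the probability of absorption at square A starting from transient state s. Then h(square A) = 1 and h(square F) = 0. By first-step analysis:
h(square C) = 0.25·h(square C) + 0.05·1 + 0.35·0 + 0.35·h(square E)
h(square E) = 0.1·h(square C) + 0.35·1 + 0.3·0 + 0.25·h(square E)
Solving: h(square C) = 0.3033, h(square E) = 0.5071.
Starting from square C, the probability is 0.3033.

0.3033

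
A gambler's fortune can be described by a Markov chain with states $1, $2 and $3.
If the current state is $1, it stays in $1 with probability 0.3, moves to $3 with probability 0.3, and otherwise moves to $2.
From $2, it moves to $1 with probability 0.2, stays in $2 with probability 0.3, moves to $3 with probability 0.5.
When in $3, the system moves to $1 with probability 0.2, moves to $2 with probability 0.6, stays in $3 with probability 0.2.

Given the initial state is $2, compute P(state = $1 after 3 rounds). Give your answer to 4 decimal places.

0.2220

Propagate the distribution vector 3 rounds from $2.
After 0 rounds: (0.0000, 1.0000, 0.0000)
After 1 round: (0.2000, 0.3000, 0.5000)
After 2 rounds: (0.2200, 0.4700, 0.3100)
After 3 rounds: (0.2220, 0.4150, 0.3630)
P(in $1 after 3 rounds) = 0.2220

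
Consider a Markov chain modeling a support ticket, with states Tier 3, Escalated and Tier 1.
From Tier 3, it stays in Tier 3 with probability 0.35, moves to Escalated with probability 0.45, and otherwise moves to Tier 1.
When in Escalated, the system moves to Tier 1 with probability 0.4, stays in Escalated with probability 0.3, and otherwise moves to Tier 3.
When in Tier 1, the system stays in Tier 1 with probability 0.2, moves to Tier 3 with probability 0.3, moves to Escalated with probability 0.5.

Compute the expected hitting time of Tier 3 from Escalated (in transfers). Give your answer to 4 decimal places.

Let t(s) be the expected number of transfers to first reach Tier 3 from state s, with t(Tier 3) = 0. Conditioning on the first transfer:
t(Escalated) = 1 + 0.3·t(Escalated) + 0.4·t(Tier 1)
t(Tier 1) = 1 + 0.5·t(Escalated) + 0.2·t(Tier 1)
Solving: t(Escalated) = 3.3333, t(Tier 1) = 3.3333.
Expected transfers from Escalated to Tier 3: 3.3333.

3.3333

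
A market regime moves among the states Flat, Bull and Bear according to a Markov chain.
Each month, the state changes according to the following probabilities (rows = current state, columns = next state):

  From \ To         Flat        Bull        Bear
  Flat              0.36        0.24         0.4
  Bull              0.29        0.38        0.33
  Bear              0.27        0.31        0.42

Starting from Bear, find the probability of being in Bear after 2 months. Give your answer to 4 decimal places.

0.3867

Sum over the intermediate state after 1 month:
P = P(Bear→Flat)·P(Flat→Bear) + P(Bear→Bull)·P(Bull→Bear) + P(Bear→Bear)·P(Bear→Bear)
  = 0.27×0.4 + 0.31×0.33 + 0.42×0.42
  = 0.1080 + 0.1023 + 0.1764 = 0.3867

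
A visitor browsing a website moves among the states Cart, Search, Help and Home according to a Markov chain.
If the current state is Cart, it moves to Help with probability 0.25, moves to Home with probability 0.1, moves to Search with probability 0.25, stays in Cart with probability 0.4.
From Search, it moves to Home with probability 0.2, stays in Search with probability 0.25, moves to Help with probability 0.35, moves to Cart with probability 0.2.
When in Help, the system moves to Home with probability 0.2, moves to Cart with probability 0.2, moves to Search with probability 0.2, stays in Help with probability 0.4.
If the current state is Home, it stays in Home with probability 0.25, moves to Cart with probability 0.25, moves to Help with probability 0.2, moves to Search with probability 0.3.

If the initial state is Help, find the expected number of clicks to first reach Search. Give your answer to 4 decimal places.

4.3220

Let t(s) be the expected number of clicks to first reach Search from state s, with t(Search) = 0. Conditioning on the first click:
t(Cart) = 1 + 0.4·t(Cart) + 0.25·t(Help) + 0.1·t(Home)
t(Help) = 1 + 0.2·t(Cart) + 0.4·t(Help) + 0.2·t(Home)
t(Home) = 1 + 0.25·t(Cart) + 0.2·t(Help) + 0.25·t(Home)
Solving: t(Cart) = 4.1102, t(Help) = 4.3220, t(Home) = 3.8559.
Expected clicks from Help to Search: 4.3220.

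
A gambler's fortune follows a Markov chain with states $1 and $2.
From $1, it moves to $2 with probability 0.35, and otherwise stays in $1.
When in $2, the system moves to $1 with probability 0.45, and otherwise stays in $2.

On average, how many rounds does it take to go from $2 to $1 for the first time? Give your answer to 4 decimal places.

2.2222

Let t(s) be the expected number of rounds to first reach $1 from state s, with t($1) = 0. Conditioning on the first round:
t($2) = 1 + 0.55·t($2)
Solving: t($2) = 2.2222.
Expected rounds from $2 to $1: 2.2222.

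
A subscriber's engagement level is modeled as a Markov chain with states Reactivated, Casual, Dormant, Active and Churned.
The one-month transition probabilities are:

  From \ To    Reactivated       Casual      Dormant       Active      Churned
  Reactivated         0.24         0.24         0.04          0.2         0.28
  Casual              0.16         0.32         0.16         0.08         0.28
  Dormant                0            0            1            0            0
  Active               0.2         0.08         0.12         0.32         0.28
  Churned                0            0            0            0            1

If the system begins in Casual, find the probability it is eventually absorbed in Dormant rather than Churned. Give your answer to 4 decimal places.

0.3222

Let h(s) be the probability of absorption at Dormant starting from transient state s. Then h(Dormant) = 1 and h(Churned) = 0. By first-step analysis:
h(Reactivated) = 0.24·h(Reactivated) + 0.24·h(Casual) + 0.04·1 + 0.2·h(Active) + 0.28·0
h(Casual) = 0.16·h(Reactivated) + 0.32·h(Casual) + 0.16·1 + 0.08·h(Active) + 0.28·0
h(Active) = 0.2·h(Reactivated) + 0.08·h(Casual) + 0.12·1 + 0.32·h(Active) + 0.28·0
Solving: h(Reactivated) = 0.2285, h(Casual) = 0.3222, h(Active) = 0.2816.
Starting from Casual, the probability is 0.3222.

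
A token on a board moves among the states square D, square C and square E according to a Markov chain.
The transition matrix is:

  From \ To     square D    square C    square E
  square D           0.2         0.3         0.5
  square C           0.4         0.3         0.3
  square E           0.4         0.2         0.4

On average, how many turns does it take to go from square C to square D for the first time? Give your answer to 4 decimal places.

Let t(s) be the expected number of turns to first reach square D from state s, with t(square D) = 0. Conditioning on the first turn:
t(square C) = 1 + 0.3·t(square C) + 0.3·t(square E)
t(square E) = 1 + 0.2·t(square C) + 0.4·t(square E)
Solving: t(square C) = 2.5000, t(square E) = 2.5000.
Expected turns from square C to square D: 2.5000.

2.5000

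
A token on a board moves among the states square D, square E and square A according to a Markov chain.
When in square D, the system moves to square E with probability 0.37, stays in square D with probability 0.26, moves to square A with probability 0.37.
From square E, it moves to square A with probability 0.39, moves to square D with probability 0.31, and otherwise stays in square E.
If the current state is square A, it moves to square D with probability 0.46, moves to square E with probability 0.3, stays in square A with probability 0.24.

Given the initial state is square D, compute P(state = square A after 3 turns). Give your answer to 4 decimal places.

Propagate the distribution vector 3 turns from square D.
After 0 turns: (1.0000, 0.0000, 0.0000)
After 1 turn: (0.2600, 0.3700, 0.3700)
After 2 turns: (0.3525, 0.3182, 0.3293)
After 3 turns: (0.3418, 0.3247, 0.3336)
P(in square A after 3 turns) = 0.3336

0.3336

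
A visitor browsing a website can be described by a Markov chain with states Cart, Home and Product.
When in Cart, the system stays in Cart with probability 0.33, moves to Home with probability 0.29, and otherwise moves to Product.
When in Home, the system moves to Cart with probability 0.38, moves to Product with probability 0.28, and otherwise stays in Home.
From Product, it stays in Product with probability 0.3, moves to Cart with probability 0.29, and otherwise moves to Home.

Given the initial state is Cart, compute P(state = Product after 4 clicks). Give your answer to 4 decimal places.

Propagate the distribution vector 4 clicks from Cart.
After 0 clicks: (1.0000, 0.0000, 0.0000)
After 1 click: (0.3300, 0.2900, 0.3800)
After 2 clicks: (0.3293, 0.3501, 0.3206)
After 3 clicks: (0.3347, 0.3460, 0.3193)
After 4 clicks: (0.3345, 0.3456, 0.3199)
P(in Product after 4 clicks) = 0.3199

0.3199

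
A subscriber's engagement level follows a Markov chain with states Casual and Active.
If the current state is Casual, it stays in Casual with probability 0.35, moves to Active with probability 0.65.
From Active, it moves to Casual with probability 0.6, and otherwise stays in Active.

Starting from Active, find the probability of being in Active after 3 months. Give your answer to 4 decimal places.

Propagate the distribution vector 3 months from Active.
After 0 months: (0.0000, 1.0000)
After 1 month: (0.6000, 0.4000)
After 2 months: (0.4500, 0.5500)
After 3 months: (0.4875, 0.5125)
P(in Active after 3 months) = 0.5125

0.5125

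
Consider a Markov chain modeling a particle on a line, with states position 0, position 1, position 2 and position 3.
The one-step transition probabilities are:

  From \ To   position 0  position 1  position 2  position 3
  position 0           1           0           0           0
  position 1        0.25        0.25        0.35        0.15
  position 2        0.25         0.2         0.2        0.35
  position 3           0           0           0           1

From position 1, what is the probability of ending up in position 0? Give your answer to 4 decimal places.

0.5425

Let h(s) be the probability of absorption at position 0 starting from transient state s. Then h(position 0) = 1 and h(position 3) = 0. By first-step analysis:
h(position 1) = 0.25·1 + 0.25·h(position 1) + 0.35·h(position 2) + 0.15·0
h(position 2) = 0.25·1 + 0.2·h(position 1) + 0.2·h(position 2) + 0.35·0
Solving: h(position 1) = 0.5425, h(position 2) = 0.4481.
Starting from position 1, the probability is 0.5425.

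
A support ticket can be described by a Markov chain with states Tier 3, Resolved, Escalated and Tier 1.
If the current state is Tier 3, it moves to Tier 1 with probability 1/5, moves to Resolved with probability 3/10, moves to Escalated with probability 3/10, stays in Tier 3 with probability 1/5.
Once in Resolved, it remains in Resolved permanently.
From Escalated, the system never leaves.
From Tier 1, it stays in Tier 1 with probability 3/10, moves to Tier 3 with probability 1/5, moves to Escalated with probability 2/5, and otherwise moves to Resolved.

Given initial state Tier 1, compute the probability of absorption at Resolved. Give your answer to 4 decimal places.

0.2692

Let h(s) be the probability of absorption at Resolved starting from transient state s. Then h(Resolved) = 1 and h(Escalated) = 0. By first-step analysis:
h(Tier 3) = 0.2·h(Tier 3) + 0.3·1 + 0.3·0 + 0.2·h(Tier 1)
h(Tier 1) = 0.2·h(Tier 3) + 0.1·1 + 0.4·0 + 0.3·h(Tier 1)
Solving: h(Tier 3) = 0.4423, h(Tier 1) = 0.2692.
Starting from Tier 1, the probability is 0.2692.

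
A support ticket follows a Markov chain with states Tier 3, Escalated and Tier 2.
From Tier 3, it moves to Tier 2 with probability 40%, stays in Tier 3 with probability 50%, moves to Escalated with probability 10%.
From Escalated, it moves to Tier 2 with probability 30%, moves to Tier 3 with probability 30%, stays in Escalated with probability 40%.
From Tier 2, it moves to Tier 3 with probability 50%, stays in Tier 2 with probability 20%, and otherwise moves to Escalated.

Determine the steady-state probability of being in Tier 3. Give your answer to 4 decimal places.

0.4535

Let the stationary distribution be π with π = πP and π_1 + π_2 + π_3 = 1.
π_1 = 0.5·π_1 + 0.3·π_2 + 0.5·π_3
π_2 = 0.1·π_1 + 0.4·π_2 + 0.3·π_3
Solving with the normalization constraint gives π = (0.4535, 0.2326, 0.3140).
So the stationary probability of Tier 3 is 0.4535.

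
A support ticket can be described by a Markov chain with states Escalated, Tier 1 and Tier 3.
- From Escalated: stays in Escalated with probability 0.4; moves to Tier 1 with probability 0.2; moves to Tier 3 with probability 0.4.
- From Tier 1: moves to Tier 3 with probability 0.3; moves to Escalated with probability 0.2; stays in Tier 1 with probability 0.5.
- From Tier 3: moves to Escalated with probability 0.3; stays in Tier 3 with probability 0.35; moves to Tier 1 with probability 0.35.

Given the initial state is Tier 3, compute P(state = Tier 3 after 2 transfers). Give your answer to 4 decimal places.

0.3475

Sum over the intermediate state after 1 transfer:
P = P(Tier 3→Escalated)·P(Escalated→Tier 3) + P(Tier 3→Tier 1)·P(Tier 1→Tier 3) + P(Tier 3→Tier 3)·P(Tier 3→Tier 3)
  = 0.3×0.4 + 0.35×0.3 + 0.35×0.35
  = 0.1200 + 0.1050 + 0.1225 = 0.3475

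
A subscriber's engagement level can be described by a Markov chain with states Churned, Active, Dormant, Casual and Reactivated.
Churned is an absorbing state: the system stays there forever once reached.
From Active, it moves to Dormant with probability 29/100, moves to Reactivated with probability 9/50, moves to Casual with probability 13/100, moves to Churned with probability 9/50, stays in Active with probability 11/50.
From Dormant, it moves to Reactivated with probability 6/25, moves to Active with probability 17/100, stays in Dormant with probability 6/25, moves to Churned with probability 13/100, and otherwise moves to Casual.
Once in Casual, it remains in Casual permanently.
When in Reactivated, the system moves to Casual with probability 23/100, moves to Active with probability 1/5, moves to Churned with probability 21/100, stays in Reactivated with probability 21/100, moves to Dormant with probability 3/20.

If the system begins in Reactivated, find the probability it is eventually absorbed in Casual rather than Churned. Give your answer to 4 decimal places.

Let h(s) be the probability of absorption at Casual starting from transient state s. Then h(Casual) = 1 and h(Churned) = 0. By first-step analysis:
h(Active) = 0.18·0 + 0.22·h(Active) + 0.29·h(Dormant) + 0.13·1 + 0.18·h(Reactivated)
h(Dormant) = 0.13·0 + 0.17·h(Active) + 0.24·h(Dormant) + 0.22·1 + 0.24·h(Reactivated)
h(Reactivated) = 0.21·0 + 0.2·h(Active) + 0.15·h(Dormant) + 0.23·1 + 0.21·h(Reactivated)
Solving: h(Active) = 0.4985, h(Dormant) = 0.5668, h(Reactivated) = 0.5250.
Starting from Reactivated, the probability is 0.5250.

0.5250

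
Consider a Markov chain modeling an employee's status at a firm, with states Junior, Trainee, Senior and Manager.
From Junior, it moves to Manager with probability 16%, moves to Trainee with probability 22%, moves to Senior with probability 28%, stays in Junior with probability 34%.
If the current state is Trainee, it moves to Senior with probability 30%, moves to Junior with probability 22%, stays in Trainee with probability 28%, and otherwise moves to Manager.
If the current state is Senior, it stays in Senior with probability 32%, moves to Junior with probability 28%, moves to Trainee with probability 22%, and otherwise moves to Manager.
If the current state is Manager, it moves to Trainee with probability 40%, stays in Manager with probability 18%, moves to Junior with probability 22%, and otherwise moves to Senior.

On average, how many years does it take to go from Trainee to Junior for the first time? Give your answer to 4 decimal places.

Let t(s) be the expected number of years to first reach Junior from state s, with t(Junior) = 0. Conditioning on the first year:
t(Trainee) = 1 + 0.28·t(Trainee) + 0.3·t(Senior) + 0.2·t(Manager)
t(Senior) = 1 + 0.22·t(Trainee) + 0.32·t(Senior) + 0.18·t(Manager)
t(Manager) = 1 + 0.4·t(Trainee) + 0.2·t(Senior) + 0.18·t(Manager)
Solving: t(Trainee) = 4.2158, t(Senior) = 3.9572, t(Manager) = 4.2412.
Expected years from Trainee to Junior: 4.2158.

4.2158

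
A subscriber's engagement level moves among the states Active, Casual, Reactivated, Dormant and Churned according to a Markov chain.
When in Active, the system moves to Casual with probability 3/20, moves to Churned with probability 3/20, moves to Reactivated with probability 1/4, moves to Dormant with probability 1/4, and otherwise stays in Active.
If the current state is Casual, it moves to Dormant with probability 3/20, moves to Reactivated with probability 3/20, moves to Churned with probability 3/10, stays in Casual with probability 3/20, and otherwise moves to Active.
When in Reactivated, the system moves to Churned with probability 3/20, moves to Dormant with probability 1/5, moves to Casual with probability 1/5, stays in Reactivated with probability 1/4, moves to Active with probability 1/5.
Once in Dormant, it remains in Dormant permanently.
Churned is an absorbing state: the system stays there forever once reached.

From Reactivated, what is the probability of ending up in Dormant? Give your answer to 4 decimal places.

0.5322

Let h(s) be the probability of absorption at Dormant starting from transient state s. Then h(Dormant) = 1 and h(Churned) = 0. By first-step analysis:
h(Active) = 0.2·h(Active) + 0.15·h(Casual) + 0.25·h(Reactivated) + 0.25·1 + 0.15·0
h(Casual) = 0.25·h(Active) + 0.15·h(Casual) + 0.15·h(Reactivated) + 0.15·1 + 0.3·0
h(Reactivated) = 0.2·h(Active) + 0.2·h(Casual) + 0.25·h(Reactivated) + 0.2·1 + 0.15·0
Solving: h(Active) = 0.5604, h(Casual) = 0.4352, h(Reactivated) = 0.5322.
Starting from Reactivated, the probability is 0.5322.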